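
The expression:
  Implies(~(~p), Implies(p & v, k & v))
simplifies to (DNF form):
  k | ~p | ~v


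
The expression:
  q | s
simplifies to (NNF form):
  q | s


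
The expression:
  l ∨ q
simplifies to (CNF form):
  l ∨ q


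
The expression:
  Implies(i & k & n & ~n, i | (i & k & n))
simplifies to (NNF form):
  True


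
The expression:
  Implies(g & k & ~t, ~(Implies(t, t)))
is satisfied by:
  {t: True, g: False, k: False}
  {g: False, k: False, t: False}
  {t: True, k: True, g: False}
  {k: True, g: False, t: False}
  {t: True, g: True, k: False}
  {g: True, t: False, k: False}
  {t: True, k: True, g: True}


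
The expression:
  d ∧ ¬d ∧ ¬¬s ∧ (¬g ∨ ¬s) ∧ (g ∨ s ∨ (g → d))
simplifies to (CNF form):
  False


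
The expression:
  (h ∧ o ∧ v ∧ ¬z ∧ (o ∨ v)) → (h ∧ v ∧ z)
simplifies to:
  z ∨ ¬h ∨ ¬o ∨ ¬v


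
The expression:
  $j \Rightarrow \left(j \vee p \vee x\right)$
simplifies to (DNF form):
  $\text{True}$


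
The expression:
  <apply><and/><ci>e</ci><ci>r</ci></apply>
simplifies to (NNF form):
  <apply><and/><ci>e</ci><ci>r</ci></apply>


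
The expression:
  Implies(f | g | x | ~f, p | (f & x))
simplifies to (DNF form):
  p | (f & x)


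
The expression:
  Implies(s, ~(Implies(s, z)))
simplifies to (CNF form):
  ~s | ~z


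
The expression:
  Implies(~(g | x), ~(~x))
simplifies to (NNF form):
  g | x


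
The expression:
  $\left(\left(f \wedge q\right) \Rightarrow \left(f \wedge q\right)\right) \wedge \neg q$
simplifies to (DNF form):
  $\neg q$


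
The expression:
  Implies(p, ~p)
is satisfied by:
  {p: False}


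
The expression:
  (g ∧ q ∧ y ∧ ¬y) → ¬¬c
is always true.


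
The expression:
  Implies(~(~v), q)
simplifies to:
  q | ~v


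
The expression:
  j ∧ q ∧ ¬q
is never true.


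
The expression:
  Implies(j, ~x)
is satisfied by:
  {x: False, j: False}
  {j: True, x: False}
  {x: True, j: False}


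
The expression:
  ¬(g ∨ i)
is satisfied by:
  {g: False, i: False}


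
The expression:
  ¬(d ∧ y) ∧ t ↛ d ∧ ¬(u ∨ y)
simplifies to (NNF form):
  t ∧ ¬d ∧ ¬u ∧ ¬y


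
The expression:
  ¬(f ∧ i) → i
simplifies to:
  i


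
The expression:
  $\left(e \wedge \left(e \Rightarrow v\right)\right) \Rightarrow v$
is always true.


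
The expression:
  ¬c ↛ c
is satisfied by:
  {c: False}


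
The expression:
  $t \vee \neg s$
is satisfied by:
  {t: True, s: False}
  {s: False, t: False}
  {s: True, t: True}


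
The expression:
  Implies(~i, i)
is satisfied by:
  {i: True}


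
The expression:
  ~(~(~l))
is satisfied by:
  {l: False}


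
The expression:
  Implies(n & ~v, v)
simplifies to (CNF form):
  v | ~n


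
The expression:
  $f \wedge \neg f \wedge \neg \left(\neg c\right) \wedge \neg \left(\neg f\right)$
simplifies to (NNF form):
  $\text{False}$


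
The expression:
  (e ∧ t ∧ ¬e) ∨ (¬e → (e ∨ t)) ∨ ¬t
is always true.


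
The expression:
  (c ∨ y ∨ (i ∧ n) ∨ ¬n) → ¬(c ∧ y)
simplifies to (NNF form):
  ¬c ∨ ¬y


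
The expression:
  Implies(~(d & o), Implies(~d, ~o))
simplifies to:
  d | ~o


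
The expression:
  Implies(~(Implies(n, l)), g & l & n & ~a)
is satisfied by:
  {l: True, n: False}
  {n: False, l: False}
  {n: True, l: True}


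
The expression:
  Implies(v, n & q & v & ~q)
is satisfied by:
  {v: False}


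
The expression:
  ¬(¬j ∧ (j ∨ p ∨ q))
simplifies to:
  j ∨ (¬p ∧ ¬q)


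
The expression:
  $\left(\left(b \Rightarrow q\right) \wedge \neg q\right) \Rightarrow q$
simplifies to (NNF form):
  $b \vee q$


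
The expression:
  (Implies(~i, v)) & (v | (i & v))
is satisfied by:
  {v: True}


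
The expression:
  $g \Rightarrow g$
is always true.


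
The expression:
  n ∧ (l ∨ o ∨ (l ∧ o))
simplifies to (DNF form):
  (l ∧ n) ∨ (n ∧ o)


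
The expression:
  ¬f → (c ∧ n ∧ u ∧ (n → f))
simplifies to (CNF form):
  f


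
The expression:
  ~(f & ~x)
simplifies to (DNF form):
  x | ~f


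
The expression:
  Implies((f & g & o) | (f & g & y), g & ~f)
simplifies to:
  ~f | ~g | (~o & ~y)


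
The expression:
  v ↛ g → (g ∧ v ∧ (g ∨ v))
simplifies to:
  g ∨ ¬v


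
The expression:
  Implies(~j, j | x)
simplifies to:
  j | x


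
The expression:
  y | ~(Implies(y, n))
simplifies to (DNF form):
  y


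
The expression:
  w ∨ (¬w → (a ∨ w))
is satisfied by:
  {a: True, w: True}
  {a: True, w: False}
  {w: True, a: False}


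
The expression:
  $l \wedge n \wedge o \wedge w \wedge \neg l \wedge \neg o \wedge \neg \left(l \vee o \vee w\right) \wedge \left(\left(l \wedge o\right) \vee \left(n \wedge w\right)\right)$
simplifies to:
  $\text{False}$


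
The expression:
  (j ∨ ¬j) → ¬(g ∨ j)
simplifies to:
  ¬g ∧ ¬j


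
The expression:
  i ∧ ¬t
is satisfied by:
  {i: True, t: False}


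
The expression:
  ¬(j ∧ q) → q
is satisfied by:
  {q: True}


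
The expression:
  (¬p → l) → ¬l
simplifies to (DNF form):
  ¬l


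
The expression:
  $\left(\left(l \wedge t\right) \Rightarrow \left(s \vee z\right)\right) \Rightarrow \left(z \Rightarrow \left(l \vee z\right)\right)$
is always true.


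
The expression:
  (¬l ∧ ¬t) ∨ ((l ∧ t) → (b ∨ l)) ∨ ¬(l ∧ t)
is always true.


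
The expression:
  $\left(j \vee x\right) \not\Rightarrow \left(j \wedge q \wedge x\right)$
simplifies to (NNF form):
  $\left(j \wedge \neg x\right) \vee \left(x \wedge \neg j\right) \vee \left(x \wedge \neg q\right)$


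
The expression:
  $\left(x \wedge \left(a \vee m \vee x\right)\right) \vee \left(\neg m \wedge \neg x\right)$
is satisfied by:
  {x: True, m: False}
  {m: False, x: False}
  {m: True, x: True}


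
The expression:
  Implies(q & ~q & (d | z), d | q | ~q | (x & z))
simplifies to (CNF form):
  True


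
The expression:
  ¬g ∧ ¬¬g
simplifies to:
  False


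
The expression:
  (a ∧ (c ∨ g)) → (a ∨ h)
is always true.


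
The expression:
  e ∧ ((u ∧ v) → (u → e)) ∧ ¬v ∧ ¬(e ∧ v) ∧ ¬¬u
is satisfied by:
  {e: True, u: True, v: False}


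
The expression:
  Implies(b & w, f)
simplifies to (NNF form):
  f | ~b | ~w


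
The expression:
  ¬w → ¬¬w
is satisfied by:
  {w: True}


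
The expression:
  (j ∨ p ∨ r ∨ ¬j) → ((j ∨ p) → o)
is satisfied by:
  {o: True, p: False, j: False}
  {j: True, o: True, p: False}
  {o: True, p: True, j: False}
  {j: True, o: True, p: True}
  {j: False, p: False, o: False}


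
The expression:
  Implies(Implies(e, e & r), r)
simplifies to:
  e | r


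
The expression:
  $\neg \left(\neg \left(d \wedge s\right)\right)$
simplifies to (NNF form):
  $d \wedge s$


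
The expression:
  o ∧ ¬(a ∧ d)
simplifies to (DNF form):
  (o ∧ ¬a) ∨ (o ∧ ¬d)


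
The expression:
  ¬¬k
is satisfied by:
  {k: True}


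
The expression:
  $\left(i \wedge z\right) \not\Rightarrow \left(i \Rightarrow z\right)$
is never true.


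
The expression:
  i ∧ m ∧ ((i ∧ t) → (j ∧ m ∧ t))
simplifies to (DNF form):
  (i ∧ j ∧ m) ∨ (i ∧ m ∧ ¬t)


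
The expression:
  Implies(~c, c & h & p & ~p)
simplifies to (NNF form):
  c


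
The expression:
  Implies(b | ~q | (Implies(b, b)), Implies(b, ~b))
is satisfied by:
  {b: False}


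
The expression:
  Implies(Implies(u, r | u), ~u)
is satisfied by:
  {u: False}


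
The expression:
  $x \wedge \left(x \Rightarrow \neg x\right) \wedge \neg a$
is never true.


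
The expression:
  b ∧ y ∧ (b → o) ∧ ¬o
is never true.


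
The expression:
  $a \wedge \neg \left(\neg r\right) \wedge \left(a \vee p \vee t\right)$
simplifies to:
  $a \wedge r$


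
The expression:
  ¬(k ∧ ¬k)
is always true.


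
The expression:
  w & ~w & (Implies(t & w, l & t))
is never true.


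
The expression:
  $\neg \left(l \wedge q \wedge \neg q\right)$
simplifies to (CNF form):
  $\text{True}$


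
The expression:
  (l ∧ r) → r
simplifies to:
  True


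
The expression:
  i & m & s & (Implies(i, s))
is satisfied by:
  {m: True, s: True, i: True}


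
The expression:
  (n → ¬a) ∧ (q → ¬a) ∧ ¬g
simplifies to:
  ¬g ∧ (¬a ∨ ¬n) ∧ (¬a ∨ ¬q)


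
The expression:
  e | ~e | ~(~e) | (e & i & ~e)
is always true.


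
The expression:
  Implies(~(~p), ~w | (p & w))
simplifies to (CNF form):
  True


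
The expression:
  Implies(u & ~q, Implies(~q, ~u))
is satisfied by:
  {q: True, u: False}
  {u: False, q: False}
  {u: True, q: True}


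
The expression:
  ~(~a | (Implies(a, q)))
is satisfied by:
  {a: True, q: False}


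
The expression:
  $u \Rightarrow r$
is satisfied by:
  {r: True, u: False}
  {u: False, r: False}
  {u: True, r: True}


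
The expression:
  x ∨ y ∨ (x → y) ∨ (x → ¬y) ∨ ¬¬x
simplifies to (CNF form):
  True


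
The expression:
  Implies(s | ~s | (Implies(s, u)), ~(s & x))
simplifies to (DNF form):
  ~s | ~x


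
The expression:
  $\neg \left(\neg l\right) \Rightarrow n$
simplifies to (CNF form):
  $n \vee \neg l$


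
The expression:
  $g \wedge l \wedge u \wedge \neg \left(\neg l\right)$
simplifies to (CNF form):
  $g \wedge l \wedge u$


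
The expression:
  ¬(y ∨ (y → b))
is never true.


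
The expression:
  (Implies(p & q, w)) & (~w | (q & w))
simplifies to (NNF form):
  (q & w) | (~p & ~w) | (~q & ~w)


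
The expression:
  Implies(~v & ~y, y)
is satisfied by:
  {y: True, v: True}
  {y: True, v: False}
  {v: True, y: False}


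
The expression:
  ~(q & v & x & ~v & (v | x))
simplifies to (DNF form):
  True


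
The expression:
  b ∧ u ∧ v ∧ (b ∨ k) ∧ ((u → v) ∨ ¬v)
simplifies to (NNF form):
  b ∧ u ∧ v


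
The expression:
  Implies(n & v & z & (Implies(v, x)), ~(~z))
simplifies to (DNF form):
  True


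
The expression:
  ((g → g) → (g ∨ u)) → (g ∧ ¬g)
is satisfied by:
  {g: False, u: False}


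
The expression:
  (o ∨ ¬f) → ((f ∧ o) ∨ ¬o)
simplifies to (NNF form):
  f ∨ ¬o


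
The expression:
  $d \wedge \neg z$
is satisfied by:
  {d: True, z: False}


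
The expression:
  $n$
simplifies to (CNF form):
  $n$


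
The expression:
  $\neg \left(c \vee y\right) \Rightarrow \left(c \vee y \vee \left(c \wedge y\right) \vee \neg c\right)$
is always true.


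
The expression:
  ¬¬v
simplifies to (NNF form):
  v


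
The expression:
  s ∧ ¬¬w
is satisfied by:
  {w: True, s: True}


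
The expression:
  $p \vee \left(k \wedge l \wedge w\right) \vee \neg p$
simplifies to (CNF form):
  $\text{True}$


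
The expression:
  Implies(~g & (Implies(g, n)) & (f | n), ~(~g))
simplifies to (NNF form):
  g | (~f & ~n)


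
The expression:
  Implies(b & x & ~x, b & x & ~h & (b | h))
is always true.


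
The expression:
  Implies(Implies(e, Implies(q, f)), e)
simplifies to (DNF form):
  e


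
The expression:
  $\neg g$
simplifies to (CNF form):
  $\neg g$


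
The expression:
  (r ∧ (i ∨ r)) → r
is always true.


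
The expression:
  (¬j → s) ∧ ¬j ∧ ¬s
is never true.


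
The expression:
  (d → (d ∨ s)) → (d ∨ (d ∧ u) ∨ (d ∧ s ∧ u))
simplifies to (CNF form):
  d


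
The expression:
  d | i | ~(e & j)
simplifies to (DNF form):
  d | i | ~e | ~j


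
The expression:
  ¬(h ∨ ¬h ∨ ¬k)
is never true.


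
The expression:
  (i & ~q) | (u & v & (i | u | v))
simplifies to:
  (i | u) & (i | v) & (u | ~q) & (v | ~q)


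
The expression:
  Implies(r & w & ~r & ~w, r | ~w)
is always true.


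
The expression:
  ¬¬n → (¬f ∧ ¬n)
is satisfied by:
  {n: False}


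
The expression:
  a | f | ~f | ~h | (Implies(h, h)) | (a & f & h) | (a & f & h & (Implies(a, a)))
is always true.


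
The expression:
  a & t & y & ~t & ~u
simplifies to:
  False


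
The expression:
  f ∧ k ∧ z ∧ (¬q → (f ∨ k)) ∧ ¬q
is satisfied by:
  {k: True, z: True, f: True, q: False}


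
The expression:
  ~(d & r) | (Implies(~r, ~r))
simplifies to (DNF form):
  True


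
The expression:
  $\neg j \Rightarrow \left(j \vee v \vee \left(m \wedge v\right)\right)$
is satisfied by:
  {v: True, j: True}
  {v: True, j: False}
  {j: True, v: False}


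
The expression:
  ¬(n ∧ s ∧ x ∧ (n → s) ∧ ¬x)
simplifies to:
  True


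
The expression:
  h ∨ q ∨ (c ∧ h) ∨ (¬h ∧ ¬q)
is always true.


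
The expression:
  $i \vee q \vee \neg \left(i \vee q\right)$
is always true.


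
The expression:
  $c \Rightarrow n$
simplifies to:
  $n \vee \neg c$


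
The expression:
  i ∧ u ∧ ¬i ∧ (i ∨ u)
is never true.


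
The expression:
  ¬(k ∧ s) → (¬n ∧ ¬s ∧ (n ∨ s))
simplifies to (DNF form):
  k ∧ s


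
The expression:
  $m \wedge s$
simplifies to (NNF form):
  $m \wedge s$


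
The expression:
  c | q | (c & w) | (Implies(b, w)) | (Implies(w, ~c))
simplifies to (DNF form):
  True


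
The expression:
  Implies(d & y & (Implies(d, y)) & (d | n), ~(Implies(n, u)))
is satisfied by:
  {n: True, u: False, d: False, y: False}
  {n: False, u: False, d: False, y: False}
  {u: True, n: True, y: False, d: False}
  {u: True, y: False, n: False, d: False}
  {y: True, n: True, u: False, d: False}
  {y: True, n: False, u: False, d: False}
  {y: True, u: True, n: True, d: False}
  {y: True, u: True, n: False, d: False}
  {d: True, n: True, u: False, y: False}
  {d: True, n: False, u: False, y: False}
  {d: True, u: True, n: True, y: False}
  {d: True, u: True, n: False, y: False}
  {y: True, d: True, n: True, u: False}


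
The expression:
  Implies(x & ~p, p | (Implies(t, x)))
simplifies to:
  True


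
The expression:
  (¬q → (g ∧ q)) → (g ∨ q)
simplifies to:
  True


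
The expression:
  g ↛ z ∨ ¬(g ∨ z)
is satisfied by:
  {z: False}


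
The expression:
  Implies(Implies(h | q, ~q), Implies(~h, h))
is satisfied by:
  {q: True, h: True}
  {q: True, h: False}
  {h: True, q: False}


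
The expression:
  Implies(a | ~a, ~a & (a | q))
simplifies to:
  q & ~a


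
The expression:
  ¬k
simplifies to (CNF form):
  ¬k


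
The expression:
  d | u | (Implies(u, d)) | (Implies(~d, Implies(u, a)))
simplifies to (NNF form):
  True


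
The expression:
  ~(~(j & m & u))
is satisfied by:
  {m: True, j: True, u: True}


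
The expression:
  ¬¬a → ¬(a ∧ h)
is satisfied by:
  {h: False, a: False}
  {a: True, h: False}
  {h: True, a: False}


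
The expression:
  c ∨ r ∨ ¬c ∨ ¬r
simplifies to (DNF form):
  True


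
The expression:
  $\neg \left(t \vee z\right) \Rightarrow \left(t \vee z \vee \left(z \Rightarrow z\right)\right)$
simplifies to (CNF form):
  $\text{True}$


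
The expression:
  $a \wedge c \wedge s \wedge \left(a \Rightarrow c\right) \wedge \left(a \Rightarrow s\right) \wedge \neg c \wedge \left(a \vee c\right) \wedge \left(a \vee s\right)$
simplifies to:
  $\text{False}$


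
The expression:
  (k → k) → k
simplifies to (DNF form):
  k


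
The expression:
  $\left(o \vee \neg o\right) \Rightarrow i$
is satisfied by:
  {i: True}


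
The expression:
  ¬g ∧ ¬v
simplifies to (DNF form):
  ¬g ∧ ¬v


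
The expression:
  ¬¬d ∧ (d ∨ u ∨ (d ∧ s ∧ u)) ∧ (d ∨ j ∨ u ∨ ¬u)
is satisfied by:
  {d: True}


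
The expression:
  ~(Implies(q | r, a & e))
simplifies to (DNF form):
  (q & ~a) | (q & ~e) | (r & ~a) | (r & ~e)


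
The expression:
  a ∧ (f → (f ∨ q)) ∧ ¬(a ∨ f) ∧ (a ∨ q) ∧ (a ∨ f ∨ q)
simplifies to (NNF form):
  False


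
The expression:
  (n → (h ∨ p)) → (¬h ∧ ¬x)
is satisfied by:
  {n: True, h: False, p: False, x: False}
  {n: False, h: False, p: False, x: False}
  {n: True, p: True, h: False, x: False}
  {p: True, n: False, h: False, x: False}
  {x: True, n: True, h: False, p: False}


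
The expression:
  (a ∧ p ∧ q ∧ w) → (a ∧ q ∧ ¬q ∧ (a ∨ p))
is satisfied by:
  {p: False, q: False, a: False, w: False}
  {w: True, p: False, q: False, a: False}
  {a: True, p: False, q: False, w: False}
  {w: True, a: True, p: False, q: False}
  {q: True, w: False, p: False, a: False}
  {w: True, q: True, p: False, a: False}
  {a: True, q: True, w: False, p: False}
  {w: True, a: True, q: True, p: False}
  {p: True, a: False, q: False, w: False}
  {w: True, p: True, a: False, q: False}
  {a: True, p: True, w: False, q: False}
  {w: True, a: True, p: True, q: False}
  {q: True, p: True, a: False, w: False}
  {w: True, q: True, p: True, a: False}
  {a: True, q: True, p: True, w: False}


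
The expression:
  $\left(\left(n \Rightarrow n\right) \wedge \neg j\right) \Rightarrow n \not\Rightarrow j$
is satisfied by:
  {n: True, j: True}
  {n: True, j: False}
  {j: True, n: False}


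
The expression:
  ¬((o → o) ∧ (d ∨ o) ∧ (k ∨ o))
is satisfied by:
  {o: False, k: False, d: False}
  {d: True, o: False, k: False}
  {k: True, o: False, d: False}


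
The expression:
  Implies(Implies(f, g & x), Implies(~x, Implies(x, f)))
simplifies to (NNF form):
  True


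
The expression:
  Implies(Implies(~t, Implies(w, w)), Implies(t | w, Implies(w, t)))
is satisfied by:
  {t: True, w: False}
  {w: False, t: False}
  {w: True, t: True}


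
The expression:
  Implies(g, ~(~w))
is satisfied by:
  {w: True, g: False}
  {g: False, w: False}
  {g: True, w: True}


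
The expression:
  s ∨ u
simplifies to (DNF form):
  s ∨ u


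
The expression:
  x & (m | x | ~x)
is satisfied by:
  {x: True}


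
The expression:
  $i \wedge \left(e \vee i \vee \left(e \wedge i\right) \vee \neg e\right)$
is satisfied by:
  {i: True}


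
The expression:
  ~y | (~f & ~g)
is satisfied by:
  {g: False, y: False, f: False}
  {f: True, g: False, y: False}
  {g: True, f: False, y: False}
  {f: True, g: True, y: False}
  {y: True, f: False, g: False}


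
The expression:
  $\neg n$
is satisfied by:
  {n: False}


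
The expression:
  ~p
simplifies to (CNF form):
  ~p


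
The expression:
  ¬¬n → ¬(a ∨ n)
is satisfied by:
  {n: False}


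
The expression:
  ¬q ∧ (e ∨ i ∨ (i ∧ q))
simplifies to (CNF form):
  ¬q ∧ (e ∨ i)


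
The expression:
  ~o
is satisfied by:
  {o: False}


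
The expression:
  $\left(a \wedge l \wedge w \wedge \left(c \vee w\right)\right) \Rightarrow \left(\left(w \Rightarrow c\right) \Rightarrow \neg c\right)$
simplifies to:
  $\neg a \vee \neg c \vee \neg l \vee \neg w$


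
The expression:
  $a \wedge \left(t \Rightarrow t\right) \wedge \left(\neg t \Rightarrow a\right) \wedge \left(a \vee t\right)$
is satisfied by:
  {a: True}


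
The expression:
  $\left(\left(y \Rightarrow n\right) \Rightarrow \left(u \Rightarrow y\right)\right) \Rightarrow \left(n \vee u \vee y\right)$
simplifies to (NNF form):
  $n \vee u \vee y$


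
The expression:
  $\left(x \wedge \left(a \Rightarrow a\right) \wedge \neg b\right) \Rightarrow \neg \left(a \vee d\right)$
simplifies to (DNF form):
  $b \vee \left(\neg a \wedge \neg d\right) \vee \neg x$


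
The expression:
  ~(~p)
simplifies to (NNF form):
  p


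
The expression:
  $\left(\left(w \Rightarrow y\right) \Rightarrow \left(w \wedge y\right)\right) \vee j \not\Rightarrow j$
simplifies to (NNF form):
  $w$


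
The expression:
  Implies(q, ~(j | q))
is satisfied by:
  {q: False}


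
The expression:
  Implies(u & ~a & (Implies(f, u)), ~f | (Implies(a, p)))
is always true.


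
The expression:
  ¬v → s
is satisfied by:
  {v: True, s: True}
  {v: True, s: False}
  {s: True, v: False}


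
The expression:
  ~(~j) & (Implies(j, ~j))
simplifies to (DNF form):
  False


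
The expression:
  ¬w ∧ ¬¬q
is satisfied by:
  {q: True, w: False}


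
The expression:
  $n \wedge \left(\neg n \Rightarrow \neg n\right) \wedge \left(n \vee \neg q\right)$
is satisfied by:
  {n: True}


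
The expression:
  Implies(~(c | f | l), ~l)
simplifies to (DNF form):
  True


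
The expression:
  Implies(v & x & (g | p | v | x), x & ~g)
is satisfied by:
  {g: False, v: False, x: False}
  {x: True, g: False, v: False}
  {v: True, g: False, x: False}
  {x: True, v: True, g: False}
  {g: True, x: False, v: False}
  {x: True, g: True, v: False}
  {v: True, g: True, x: False}


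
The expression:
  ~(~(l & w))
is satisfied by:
  {w: True, l: True}


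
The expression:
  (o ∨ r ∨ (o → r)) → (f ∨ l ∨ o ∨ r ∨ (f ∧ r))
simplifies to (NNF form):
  f ∨ l ∨ o ∨ r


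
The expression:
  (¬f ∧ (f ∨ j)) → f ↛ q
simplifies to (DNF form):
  f ∨ ¬j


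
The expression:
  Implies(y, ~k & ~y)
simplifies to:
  ~y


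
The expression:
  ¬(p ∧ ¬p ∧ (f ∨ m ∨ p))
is always true.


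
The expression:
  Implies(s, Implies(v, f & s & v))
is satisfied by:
  {f: True, s: False, v: False}
  {s: False, v: False, f: False}
  {f: True, v: True, s: False}
  {v: True, s: False, f: False}
  {f: True, s: True, v: False}
  {s: True, f: False, v: False}
  {f: True, v: True, s: True}


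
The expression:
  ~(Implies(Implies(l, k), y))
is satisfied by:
  {k: True, y: False, l: False}
  {y: False, l: False, k: False}
  {k: True, l: True, y: False}


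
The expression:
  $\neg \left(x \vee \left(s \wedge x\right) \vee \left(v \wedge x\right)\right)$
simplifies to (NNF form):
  $\neg x$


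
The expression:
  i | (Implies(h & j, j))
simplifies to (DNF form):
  True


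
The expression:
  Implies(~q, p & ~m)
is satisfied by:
  {q: True, p: True, m: False}
  {q: True, m: False, p: False}
  {q: True, p: True, m: True}
  {q: True, m: True, p: False}
  {p: True, m: False, q: False}


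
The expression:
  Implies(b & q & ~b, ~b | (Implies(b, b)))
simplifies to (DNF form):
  True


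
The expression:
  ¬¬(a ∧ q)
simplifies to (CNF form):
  a ∧ q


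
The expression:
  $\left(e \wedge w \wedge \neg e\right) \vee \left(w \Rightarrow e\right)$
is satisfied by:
  {e: True, w: False}
  {w: False, e: False}
  {w: True, e: True}


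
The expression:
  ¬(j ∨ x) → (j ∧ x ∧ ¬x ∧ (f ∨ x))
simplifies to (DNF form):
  j ∨ x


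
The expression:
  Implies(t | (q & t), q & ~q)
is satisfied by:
  {t: False}


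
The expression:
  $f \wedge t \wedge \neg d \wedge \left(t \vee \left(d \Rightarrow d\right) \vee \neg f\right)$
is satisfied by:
  {t: True, f: True, d: False}


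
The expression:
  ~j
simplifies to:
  ~j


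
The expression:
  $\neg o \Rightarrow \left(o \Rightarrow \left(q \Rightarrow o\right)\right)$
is always true.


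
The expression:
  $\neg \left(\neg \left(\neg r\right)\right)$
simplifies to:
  $\neg r$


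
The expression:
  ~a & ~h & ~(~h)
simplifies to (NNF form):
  False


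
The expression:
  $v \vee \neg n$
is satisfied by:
  {v: True, n: False}
  {n: False, v: False}
  {n: True, v: True}


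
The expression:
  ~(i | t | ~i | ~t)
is never true.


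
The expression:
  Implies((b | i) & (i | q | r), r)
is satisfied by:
  {r: True, b: False, q: False, i: False}
  {r: True, q: True, b: False, i: False}
  {r: True, b: True, q: False, i: False}
  {r: True, q: True, b: True, i: False}
  {r: True, i: True, b: False, q: False}
  {r: True, i: True, q: True, b: False}
  {r: True, i: True, b: True, q: False}
  {r: True, i: True, q: True, b: True}
  {i: False, b: False, q: False, r: False}
  {q: True, i: False, b: False, r: False}
  {b: True, i: False, q: False, r: False}


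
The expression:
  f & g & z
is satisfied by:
  {z: True, g: True, f: True}


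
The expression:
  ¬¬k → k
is always true.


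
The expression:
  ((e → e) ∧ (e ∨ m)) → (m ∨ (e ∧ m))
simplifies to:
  m ∨ ¬e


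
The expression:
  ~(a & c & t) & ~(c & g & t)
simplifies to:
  ~c | ~t | (~a & ~g)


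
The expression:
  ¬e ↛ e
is always true.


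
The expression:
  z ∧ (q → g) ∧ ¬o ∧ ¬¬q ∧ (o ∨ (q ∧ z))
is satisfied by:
  {z: True, g: True, q: True, o: False}


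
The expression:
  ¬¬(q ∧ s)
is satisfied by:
  {s: True, q: True}


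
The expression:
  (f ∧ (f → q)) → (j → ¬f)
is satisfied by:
  {q: False, j: False, f: False}
  {f: True, q: False, j: False}
  {j: True, q: False, f: False}
  {f: True, j: True, q: False}
  {q: True, f: False, j: False}
  {f: True, q: True, j: False}
  {j: True, q: True, f: False}


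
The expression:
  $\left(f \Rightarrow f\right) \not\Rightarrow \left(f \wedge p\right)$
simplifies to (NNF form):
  $\neg f \vee \neg p$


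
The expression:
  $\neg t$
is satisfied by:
  {t: False}


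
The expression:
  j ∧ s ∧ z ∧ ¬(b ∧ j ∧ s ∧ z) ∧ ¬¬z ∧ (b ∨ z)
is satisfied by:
  {z: True, j: True, s: True, b: False}


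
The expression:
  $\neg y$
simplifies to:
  $\neg y$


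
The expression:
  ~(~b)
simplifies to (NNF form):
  b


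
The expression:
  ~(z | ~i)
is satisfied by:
  {i: True, z: False}


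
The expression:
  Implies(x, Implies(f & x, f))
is always true.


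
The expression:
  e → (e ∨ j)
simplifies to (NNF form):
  True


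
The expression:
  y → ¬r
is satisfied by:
  {y: False, r: False}
  {r: True, y: False}
  {y: True, r: False}


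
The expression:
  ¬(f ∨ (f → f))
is never true.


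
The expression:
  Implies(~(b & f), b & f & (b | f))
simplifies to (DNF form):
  b & f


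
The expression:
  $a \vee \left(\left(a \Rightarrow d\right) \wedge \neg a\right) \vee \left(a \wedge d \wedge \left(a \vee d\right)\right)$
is always true.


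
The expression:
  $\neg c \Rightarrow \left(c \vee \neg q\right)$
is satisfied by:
  {c: True, q: False}
  {q: False, c: False}
  {q: True, c: True}


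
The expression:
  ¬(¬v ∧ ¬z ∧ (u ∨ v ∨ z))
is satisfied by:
  {z: True, v: True, u: False}
  {z: True, u: False, v: False}
  {v: True, u: False, z: False}
  {v: False, u: False, z: False}
  {z: True, v: True, u: True}
  {z: True, u: True, v: False}
  {v: True, u: True, z: False}


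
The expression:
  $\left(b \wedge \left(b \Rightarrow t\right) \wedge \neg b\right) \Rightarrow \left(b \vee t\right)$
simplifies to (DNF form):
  $\text{True}$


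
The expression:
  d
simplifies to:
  d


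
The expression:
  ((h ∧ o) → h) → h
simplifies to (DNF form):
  h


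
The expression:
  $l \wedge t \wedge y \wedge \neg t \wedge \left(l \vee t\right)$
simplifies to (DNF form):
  $\text{False}$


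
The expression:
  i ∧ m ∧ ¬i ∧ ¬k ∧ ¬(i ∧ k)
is never true.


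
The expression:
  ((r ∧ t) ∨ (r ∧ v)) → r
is always true.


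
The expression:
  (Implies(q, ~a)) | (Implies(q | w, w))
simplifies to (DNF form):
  w | ~a | ~q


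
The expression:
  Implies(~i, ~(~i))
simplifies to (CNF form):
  i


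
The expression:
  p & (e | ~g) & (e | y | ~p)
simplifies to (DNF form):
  (e & p) | (e & p & y) | (e & p & ~g) | (p & y & ~g)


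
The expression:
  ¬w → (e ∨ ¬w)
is always true.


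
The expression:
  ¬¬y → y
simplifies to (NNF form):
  True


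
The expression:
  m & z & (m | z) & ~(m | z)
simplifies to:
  False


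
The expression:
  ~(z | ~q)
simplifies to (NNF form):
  q & ~z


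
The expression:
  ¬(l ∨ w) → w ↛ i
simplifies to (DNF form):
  l ∨ w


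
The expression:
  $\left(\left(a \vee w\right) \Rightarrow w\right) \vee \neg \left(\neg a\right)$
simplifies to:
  $\text{True}$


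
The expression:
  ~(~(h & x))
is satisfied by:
  {h: True, x: True}


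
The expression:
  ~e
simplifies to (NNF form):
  ~e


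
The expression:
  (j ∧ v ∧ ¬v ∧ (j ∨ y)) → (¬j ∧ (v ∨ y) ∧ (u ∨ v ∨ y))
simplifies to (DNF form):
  True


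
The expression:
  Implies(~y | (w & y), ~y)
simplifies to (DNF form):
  ~w | ~y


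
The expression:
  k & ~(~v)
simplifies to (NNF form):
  k & v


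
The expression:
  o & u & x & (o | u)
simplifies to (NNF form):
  o & u & x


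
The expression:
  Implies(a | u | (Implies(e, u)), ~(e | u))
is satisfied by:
  {u: False, e: False, a: False}
  {a: True, u: False, e: False}
  {e: True, u: False, a: False}


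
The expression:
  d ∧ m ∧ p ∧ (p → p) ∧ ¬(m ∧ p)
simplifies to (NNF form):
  False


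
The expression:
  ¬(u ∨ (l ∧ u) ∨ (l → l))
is never true.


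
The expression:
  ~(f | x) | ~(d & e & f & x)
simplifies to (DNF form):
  ~d | ~e | ~f | ~x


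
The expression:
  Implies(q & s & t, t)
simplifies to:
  True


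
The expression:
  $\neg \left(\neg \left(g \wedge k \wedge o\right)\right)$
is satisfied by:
  {g: True, o: True, k: True}


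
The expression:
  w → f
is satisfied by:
  {f: True, w: False}
  {w: False, f: False}
  {w: True, f: True}


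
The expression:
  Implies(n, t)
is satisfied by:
  {t: True, n: False}
  {n: False, t: False}
  {n: True, t: True}


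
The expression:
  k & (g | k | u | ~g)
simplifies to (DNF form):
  k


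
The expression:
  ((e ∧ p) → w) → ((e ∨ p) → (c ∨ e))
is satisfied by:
  {c: True, e: True, p: False}
  {c: True, p: False, e: False}
  {e: True, p: False, c: False}
  {e: False, p: False, c: False}
  {c: True, e: True, p: True}
  {c: True, p: True, e: False}
  {e: True, p: True, c: False}


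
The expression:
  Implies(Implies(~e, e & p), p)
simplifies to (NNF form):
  p | ~e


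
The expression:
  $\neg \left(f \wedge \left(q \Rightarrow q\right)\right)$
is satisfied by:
  {f: False}


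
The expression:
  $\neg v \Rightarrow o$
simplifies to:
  $o \vee v$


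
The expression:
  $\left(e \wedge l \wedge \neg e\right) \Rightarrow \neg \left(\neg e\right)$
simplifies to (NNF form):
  $\text{True}$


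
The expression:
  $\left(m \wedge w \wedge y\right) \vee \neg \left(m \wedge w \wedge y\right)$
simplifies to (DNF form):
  $\text{True}$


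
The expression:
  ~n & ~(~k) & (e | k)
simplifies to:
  k & ~n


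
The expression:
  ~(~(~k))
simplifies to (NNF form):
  ~k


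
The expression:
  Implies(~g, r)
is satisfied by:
  {r: True, g: True}
  {r: True, g: False}
  {g: True, r: False}


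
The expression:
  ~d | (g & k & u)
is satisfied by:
  {u: True, g: True, k: True, d: False}
  {u: True, g: True, k: False, d: False}
  {u: True, k: True, g: False, d: False}
  {u: True, k: False, g: False, d: False}
  {g: True, k: True, u: False, d: False}
  {g: True, k: False, u: False, d: False}
  {k: True, u: False, g: False, d: False}
  {k: False, u: False, g: False, d: False}
  {d: True, u: True, g: True, k: True}


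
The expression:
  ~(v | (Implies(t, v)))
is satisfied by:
  {t: True, v: False}


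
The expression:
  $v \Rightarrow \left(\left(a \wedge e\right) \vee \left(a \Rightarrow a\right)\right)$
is always true.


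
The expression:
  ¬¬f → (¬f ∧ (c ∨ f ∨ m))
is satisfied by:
  {f: False}


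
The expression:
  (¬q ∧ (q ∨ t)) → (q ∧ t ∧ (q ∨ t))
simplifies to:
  q ∨ ¬t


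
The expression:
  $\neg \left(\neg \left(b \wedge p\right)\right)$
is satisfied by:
  {p: True, b: True}


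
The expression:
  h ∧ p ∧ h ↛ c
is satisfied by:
  {p: True, h: True, c: False}


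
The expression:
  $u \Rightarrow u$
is always true.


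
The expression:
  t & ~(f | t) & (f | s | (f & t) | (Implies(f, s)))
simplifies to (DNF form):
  False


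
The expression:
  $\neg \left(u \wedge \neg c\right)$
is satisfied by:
  {c: True, u: False}
  {u: False, c: False}
  {u: True, c: True}


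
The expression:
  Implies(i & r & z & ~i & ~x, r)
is always true.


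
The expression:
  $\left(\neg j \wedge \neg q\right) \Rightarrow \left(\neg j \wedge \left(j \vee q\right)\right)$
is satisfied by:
  {q: True, j: True}
  {q: True, j: False}
  {j: True, q: False}


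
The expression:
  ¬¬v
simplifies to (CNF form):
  v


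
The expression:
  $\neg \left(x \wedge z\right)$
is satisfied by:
  {z: False, x: False}
  {x: True, z: False}
  {z: True, x: False}


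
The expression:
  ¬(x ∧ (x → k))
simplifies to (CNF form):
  ¬k ∨ ¬x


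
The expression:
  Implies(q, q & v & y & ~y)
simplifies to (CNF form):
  ~q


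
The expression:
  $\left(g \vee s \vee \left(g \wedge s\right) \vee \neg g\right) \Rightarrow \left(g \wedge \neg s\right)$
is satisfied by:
  {g: True, s: False}


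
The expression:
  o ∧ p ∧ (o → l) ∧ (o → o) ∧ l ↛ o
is never true.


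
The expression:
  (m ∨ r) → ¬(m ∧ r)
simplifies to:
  ¬m ∨ ¬r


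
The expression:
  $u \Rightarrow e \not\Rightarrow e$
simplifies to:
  $\neg u$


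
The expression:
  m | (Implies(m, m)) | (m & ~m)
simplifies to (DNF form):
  True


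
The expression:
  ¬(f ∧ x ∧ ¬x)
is always true.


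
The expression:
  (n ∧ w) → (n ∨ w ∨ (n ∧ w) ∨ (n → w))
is always true.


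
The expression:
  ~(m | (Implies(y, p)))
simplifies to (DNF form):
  y & ~m & ~p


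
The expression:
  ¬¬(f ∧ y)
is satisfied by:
  {f: True, y: True}


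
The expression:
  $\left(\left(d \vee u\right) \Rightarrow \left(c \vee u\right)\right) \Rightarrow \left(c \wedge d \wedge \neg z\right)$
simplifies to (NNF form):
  $d \wedge \left(c \vee \neg u\right) \wedge \left(\neg c \vee \neg z\right)$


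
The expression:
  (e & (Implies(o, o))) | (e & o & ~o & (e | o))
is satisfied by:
  {e: True}


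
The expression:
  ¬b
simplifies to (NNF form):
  ¬b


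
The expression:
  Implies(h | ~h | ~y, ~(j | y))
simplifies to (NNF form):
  ~j & ~y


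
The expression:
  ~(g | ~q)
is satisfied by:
  {q: True, g: False}


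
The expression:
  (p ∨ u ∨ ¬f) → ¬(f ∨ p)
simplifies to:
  ¬p ∧ (¬f ∨ ¬u)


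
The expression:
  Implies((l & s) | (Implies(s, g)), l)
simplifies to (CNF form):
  (l | s) & (l | ~g)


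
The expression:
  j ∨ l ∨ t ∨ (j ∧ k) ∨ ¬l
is always true.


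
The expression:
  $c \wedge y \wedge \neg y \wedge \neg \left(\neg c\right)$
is never true.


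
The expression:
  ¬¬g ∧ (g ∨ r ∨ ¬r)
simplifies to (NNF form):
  g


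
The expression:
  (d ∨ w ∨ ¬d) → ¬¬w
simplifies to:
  w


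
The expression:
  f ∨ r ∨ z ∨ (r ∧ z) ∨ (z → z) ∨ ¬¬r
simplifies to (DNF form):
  True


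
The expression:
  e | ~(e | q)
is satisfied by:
  {e: True, q: False}
  {q: False, e: False}
  {q: True, e: True}


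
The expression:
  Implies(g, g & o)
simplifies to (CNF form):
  o | ~g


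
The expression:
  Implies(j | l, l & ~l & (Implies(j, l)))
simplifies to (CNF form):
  ~j & ~l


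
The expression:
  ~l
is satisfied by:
  {l: False}


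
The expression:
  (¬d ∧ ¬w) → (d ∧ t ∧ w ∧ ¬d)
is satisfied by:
  {d: True, w: True}
  {d: True, w: False}
  {w: True, d: False}


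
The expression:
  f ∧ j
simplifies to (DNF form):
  f ∧ j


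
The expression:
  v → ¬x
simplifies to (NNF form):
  ¬v ∨ ¬x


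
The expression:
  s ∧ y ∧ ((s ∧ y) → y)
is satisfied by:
  {s: True, y: True}


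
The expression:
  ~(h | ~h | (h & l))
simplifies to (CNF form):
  False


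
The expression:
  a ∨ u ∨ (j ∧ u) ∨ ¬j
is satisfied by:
  {a: True, u: True, j: False}
  {a: True, u: False, j: False}
  {u: True, a: False, j: False}
  {a: False, u: False, j: False}
  {j: True, a: True, u: True}
  {j: True, a: True, u: False}
  {j: True, u: True, a: False}


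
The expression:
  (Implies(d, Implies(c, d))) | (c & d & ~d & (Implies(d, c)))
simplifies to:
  True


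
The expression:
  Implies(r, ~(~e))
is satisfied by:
  {e: True, r: False}
  {r: False, e: False}
  {r: True, e: True}


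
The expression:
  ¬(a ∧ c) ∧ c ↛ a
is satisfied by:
  {c: True, a: False}


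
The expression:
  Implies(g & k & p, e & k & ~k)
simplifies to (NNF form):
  ~g | ~k | ~p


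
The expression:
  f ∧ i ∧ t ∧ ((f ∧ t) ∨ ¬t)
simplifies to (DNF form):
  f ∧ i ∧ t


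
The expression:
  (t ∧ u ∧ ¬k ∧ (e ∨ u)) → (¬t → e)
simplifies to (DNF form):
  True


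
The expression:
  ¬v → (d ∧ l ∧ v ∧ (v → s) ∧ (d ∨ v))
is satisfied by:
  {v: True}


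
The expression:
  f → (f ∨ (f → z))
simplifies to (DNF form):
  True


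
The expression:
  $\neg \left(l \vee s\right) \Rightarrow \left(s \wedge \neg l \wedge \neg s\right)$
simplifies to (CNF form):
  $l \vee s$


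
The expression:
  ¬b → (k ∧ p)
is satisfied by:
  {b: True, k: True, p: True}
  {b: True, k: True, p: False}
  {b: True, p: True, k: False}
  {b: True, p: False, k: False}
  {k: True, p: True, b: False}


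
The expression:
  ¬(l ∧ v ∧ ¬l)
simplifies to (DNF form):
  True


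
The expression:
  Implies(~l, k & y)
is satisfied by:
  {y: True, l: True, k: True}
  {y: True, l: True, k: False}
  {l: True, k: True, y: False}
  {l: True, k: False, y: False}
  {y: True, k: True, l: False}


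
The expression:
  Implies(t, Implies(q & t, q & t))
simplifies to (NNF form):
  True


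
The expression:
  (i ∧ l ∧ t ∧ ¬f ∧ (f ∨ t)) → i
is always true.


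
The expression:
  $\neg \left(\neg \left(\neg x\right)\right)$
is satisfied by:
  {x: False}


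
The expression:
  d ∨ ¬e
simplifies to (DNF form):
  d ∨ ¬e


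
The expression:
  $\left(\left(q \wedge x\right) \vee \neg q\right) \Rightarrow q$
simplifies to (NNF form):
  $q$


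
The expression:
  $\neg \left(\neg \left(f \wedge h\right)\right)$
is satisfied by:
  {h: True, f: True}


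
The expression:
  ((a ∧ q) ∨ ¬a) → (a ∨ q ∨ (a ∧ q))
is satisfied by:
  {a: True, q: True}
  {a: True, q: False}
  {q: True, a: False}


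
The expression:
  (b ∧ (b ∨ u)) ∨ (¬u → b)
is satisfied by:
  {b: True, u: True}
  {b: True, u: False}
  {u: True, b: False}


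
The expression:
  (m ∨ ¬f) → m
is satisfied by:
  {m: True, f: True}
  {m: True, f: False}
  {f: True, m: False}


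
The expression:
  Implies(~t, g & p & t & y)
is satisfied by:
  {t: True}
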